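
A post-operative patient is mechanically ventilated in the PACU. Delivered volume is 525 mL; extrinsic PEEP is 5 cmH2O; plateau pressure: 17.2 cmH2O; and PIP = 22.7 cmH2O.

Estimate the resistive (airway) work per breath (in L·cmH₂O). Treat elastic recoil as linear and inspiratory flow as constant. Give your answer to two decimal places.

2.89

With constant inspiratory flow the resistive pressure is constant at PIP − Pplat = 22.7 − 17.2 = 5.5 cmH2O, so resistive work = 5.5 × 0.525 = 2.888 L·cmH2O.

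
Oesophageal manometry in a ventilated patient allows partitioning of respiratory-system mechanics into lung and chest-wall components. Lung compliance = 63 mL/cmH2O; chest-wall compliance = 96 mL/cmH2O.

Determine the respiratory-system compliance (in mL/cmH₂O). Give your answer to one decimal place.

38.0

Lung and chest wall are elastances in series: 1/Crs = 1/CL + 1/Ccw.
1/Crs = 1/63 + 1/96 = 0.02629.
Crs = 38.037 mL/cmH2O.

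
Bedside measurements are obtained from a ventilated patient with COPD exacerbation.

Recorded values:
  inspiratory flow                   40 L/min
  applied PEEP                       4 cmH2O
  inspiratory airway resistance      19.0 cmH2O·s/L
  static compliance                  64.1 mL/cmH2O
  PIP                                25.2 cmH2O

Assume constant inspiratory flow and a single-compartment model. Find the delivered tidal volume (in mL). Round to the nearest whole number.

Flow: 40 L/min ÷ 60 = 0.6667 L/s.
Equation of motion (constant flow): PIP = Vt/C + R·V̇ + PEEP.
Vt/C = PIP − R·V̇ − PEEP = 25.2 − 12.667 − 4 = 8.533 cmH2O.
Vt = C × 8.533 = 64.1 × 8.533 = 546.97 mL.

547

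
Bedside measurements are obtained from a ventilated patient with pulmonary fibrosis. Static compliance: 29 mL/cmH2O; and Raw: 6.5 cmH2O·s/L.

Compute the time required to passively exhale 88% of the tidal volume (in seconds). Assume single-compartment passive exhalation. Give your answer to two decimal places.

τ = R × C = 6.5 × 29 mL/cmH2O = 6.5 × 0.029 L/cmH2O = 0.1885 s.
Exhaled fraction f = 1 − e^(−t/τ) → t = −τ·ln(1 − f) = −0.1885·ln(0.12) = 0.3997 s.

0.40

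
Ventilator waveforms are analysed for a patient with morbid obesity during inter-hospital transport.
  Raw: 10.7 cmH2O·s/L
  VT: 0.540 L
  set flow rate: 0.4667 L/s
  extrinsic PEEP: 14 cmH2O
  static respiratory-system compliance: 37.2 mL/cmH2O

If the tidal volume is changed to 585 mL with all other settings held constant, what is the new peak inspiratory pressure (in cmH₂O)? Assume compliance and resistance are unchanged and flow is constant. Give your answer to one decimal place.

34.7

PIP = Vt/C + R·V̇ + PEEP (constant-flow equation of motion).
Only the elastic term changes: ΔPIP = ΔVt / C = (585 − 540) / 37.2 = 1.21 cmH2O.
Original PIP = 540/37.2 + 10.7×0.4667 + 14 = 33.51 cmH2O; new PIP = 33.51 + (1.21) = 34.72 cmH2O.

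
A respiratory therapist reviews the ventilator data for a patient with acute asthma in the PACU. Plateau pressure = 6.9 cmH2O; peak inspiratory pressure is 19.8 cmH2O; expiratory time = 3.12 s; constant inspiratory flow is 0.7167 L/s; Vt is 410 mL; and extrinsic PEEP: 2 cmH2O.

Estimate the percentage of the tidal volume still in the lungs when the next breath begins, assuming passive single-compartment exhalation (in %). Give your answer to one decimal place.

12.6

R = (PIP − Pplat)/V̇ = (19.8 − 6.9) / 0.7167 = 12.9/0.7167 = 17.999 cmH2O·s/L.
C = Vt/(Pplat − PEEP) = 410.0 / (6.9 − 2) = 410.0/4.9 = 83.673 mL/cmH2O.
τ = R × C = 17.999 × 0.08367 L/cmH2O = 1.506 s.
Fraction remaining at end-expiration = e^(−Te/τ) = e^(−3.12/1.506) = 0.126 → 12.6%.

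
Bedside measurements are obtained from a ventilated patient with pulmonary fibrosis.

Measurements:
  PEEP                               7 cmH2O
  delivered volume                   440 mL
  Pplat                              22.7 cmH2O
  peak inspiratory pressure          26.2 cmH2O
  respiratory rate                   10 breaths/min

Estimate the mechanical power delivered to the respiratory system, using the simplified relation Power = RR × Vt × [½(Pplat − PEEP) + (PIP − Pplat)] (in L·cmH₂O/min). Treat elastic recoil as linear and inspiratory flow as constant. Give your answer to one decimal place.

49.9

Per-breath work = Vt × [½(Pplat−PEEP) + (PIP−Pplat)] = 0.440 × [0.5×15.7 + 3.5] = 0.440 × 11.35 = 4.994 L·cmH2O.
Power = 10 × 4.994 = 49.94 L·cmH2O/min.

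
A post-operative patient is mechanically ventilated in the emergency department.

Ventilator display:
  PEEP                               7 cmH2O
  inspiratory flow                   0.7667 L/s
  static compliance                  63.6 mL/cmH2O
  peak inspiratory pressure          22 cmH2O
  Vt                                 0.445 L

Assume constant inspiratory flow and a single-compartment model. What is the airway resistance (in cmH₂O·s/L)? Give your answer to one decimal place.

10.4

Equation of motion (constant flow): PIP = Vt/C + R·V̇ + PEEP.
R·V̇ = PIP − Vt/C − PEEP = 22 − 445/63.6 − 7 = 22 − 6.997 − 7 = 8.003 cmH2O.
R = 8.003 / 0.7667 = 10.438 cmH2O·s/L.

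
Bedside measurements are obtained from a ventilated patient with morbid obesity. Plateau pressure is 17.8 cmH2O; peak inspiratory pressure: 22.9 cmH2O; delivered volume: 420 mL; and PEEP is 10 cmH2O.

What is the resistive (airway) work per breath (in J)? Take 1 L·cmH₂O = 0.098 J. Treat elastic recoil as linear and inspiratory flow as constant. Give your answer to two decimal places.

With constant inspiratory flow the resistive pressure is constant at PIP − Pplat = 22.9 − 17.8 = 5.1 cmH2O, so resistive work = 5.1 × 0.420 = 2.142 L·cmH2O.
× 0.098 J/(L·cmH2O) → 0.2099 J.

0.21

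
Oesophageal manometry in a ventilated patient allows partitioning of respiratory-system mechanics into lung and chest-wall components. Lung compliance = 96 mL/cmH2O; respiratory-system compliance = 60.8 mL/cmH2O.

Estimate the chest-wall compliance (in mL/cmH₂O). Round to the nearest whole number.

1/Ccw = 1/Crs − 1/CL.
1/Ccw = 1/60.8 − 1/96 = 0.006031.
Ccw = 165.81 mL/cmH2O.

166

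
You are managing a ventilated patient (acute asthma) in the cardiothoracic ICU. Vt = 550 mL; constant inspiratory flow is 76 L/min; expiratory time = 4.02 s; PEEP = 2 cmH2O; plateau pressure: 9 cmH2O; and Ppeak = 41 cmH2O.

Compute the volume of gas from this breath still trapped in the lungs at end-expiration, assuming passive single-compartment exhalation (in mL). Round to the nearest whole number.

73

Flow: 76 L/min ÷ 60 = 1.2667 L/s.
R = (PIP − Pplat)/V̇ = (41 − 9) / 1.2667 = 32.0/1.2667 = 25.262 cmH2O·s/L.
C = Vt/(Pplat − PEEP) = 550.0 / (9 − 2) = 550.0/7.0 = 78.571 mL/cmH2O.
τ = R × C = 25.262 × 0.07857 L/cmH2O = 1.985 s.
Fraction remaining = e^(−Te/τ) = e^(−4.02/1.985) = 0.132.
Trapped volume = 550.0 × 0.132 = 72.6 mL.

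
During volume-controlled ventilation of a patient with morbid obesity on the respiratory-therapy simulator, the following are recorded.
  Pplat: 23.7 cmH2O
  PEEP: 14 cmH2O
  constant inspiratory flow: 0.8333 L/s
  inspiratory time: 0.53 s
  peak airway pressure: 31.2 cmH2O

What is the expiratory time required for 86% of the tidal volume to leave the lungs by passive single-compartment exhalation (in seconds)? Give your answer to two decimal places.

0.81

Vt = flow × Ti = 0.8333 L/s × 0.53 s × 1000 mL/L = 441.65 mL.
R = (PIP − Pplat)/V̇ = (31.2 − 23.7) / 0.8333 = 7.5/0.8333 = 9.0 cmH2O·s/L.
C = Vt/(Pplat − PEEP) = 441.65 / (23.7 − 14) = 441.65/9.7 = 45.531 mL/cmH2O.
τ = R × C = 9.0 × 0.04553 L/cmH2O = 0.4098 s.
t = −τ·ln(1 − 0.86) = −0.4098·ln(0.14) = 0.8057 s.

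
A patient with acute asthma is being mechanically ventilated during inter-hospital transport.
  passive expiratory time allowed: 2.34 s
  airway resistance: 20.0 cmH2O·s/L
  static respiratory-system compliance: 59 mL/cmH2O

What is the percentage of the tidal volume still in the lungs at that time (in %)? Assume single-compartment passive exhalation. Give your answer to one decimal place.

τ = R × C = 20.0 × 59 mL/cmH2O = 20.0 × 0.059 L/cmH2O = 1.18 s.
Passive exhalation: V(t)/V₀ = e^(−t/τ) = e^(−2.34/1.18) = 0.1376.
Fraction remaining = 0.1376 → 13.76%.

13.8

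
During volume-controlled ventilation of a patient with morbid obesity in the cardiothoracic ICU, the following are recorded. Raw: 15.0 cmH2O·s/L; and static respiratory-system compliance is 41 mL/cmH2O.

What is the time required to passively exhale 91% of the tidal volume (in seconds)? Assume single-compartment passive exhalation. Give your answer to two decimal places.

1.48

τ = R × C = 15.0 × 41 mL/cmH2O = 15.0 × 0.041 L/cmH2O = 0.615 s.
Exhaled fraction f = 1 − e^(−t/τ) → t = −τ·ln(1 − f) = −0.615·ln(0.09) = 1.481 s.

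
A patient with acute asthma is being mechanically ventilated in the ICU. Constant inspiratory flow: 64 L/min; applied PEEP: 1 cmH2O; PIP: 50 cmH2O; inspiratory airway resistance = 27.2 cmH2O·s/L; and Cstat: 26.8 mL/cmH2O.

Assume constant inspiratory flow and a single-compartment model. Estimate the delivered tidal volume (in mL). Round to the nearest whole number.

536

Flow: 64 L/min ÷ 60 = 1.0667 L/s.
Equation of motion (constant flow): PIP = Vt/C + R·V̇ + PEEP.
Vt/C = PIP − R·V̇ − PEEP = 50 − 29.014 − 1 = 19.986 cmH2O.
Vt = C × 19.986 = 26.8 × 19.986 = 535.62 mL.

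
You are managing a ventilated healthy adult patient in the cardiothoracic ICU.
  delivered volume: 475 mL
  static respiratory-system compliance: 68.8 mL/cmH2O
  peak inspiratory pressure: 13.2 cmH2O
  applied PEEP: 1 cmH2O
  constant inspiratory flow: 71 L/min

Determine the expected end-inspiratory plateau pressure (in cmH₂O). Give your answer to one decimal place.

Pplat = PEEP + Vt / Cstat = 1 + 475 / 68.8 = 1 + 6.904 = 7.904 cmH2O.

7.9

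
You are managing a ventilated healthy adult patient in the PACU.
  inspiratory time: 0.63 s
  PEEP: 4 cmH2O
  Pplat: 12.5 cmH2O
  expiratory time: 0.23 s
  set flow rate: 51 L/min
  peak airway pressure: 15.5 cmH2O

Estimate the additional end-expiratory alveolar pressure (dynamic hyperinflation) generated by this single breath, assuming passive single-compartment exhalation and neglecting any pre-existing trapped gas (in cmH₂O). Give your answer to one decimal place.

3.0

Flow: 51 L/min ÷ 60 = 0.85 L/s.
Vt = flow × Ti = 0.85 L/s × 0.63 s × 1000 mL/L = 535.5 mL.
R = (PIP − Pplat)/V̇ = (15.5 − 12.5) / 0.85 = 3.0/0.85 = 3.529 cmH2O·s/L.
C = Vt/(Pplat − PEEP) = 535.5 / (12.5 − 4) = 535.5/8.5 = 63.0 mL/cmH2O.
τ = R × C = 3.529 × 0.063 L/cmH2O = 0.2223 s.
Fraction remaining = e^(−Te/τ) = e^(−0.23/0.2223) = 0.3554; trapped volume = 535.5 × 0.3554 = 190.32 mL.
Additional alveolar pressure from trapping ≈ V_trapped / C = 190.32 / 63.0 = 3.021 cmH2O.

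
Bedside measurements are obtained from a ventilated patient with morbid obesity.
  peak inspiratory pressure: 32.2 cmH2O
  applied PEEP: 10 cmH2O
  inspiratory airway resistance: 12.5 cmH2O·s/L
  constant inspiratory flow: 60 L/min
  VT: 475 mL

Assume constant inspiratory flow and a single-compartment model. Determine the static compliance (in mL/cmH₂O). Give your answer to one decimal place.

49.0

Flow: 60 L/min ÷ 60 = 1 L/s.
Equation of motion (constant flow): PIP = Vt/C + R·V̇ + PEEP.
Vt/C = PIP − R·V̇ − PEEP = 32.2 − 12.5×1 − 10 = 32.2 − 12.5 − 10 = 9.7 cmH2O.
C = Vt / 9.7 = 475 / 9.7 = 48.969 mL/cmH2O.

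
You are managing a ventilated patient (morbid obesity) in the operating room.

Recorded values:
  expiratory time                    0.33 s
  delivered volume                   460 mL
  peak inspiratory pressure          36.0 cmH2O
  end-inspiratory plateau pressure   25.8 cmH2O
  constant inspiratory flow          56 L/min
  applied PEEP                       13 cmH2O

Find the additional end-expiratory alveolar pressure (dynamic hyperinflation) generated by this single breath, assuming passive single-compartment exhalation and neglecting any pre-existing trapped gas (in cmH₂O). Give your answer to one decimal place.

Flow: 56 L/min ÷ 60 = 0.9333 L/s.
R = (PIP − Pplat)/V̇ = (36.0 − 25.8) / 0.9333 = 10.2/0.9333 = 10.929 cmH2O·s/L.
C = Vt/(Pplat − PEEP) = 460.0 / (25.8 − 13) = 460.0/12.8 = 35.938 mL/cmH2O.
τ = R × C = 10.929 × 0.03594 L/cmH2O = 0.3928 s.
Fraction remaining = e^(−Te/τ) = e^(−0.33/0.3928) = 0.4317; trapped volume = 460.0 × 0.4317 = 198.58 mL.
Additional alveolar pressure from trapping ≈ V_trapped / C = 198.58 / 35.938 = 5.526 cmH2O.

5.5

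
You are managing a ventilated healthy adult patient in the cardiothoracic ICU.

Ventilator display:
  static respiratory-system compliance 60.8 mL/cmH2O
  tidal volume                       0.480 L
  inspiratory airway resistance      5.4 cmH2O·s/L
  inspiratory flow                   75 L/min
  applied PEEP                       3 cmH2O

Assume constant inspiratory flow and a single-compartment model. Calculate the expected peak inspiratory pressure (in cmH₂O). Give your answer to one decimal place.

17.6

Flow: 75 L/min ÷ 60 = 1.25 L/s.
Equation of motion (constant flow): PIP = Vt/C + R·V̇ + PEEP.
PIP = 480/60.8 + 5.4×1.25 + 3 = 7.895 + 6.75 + 3 = 17.645 cmH2O.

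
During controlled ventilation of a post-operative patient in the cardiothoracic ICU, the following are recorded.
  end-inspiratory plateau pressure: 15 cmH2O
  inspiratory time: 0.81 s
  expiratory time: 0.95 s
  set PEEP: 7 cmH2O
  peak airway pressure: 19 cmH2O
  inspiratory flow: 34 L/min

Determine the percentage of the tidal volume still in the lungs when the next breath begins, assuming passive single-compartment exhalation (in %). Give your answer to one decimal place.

9.6

Flow: 34 L/min ÷ 60 = 0.5667 L/s.
Vt = flow × Ti = 0.5667 L/s × 0.81 s × 1000 mL/L = 459.03 mL.
R = (PIP − Pplat)/V̇ = (19 − 15) / 0.5667 = 4.0/0.5667 = 7.058 cmH2O·s/L.
C = Vt/(Pplat − PEEP) = 459.03 / (15 − 7) = 459.03/8.0 = 57.379 mL/cmH2O.
τ = R × C = 7.058 × 0.05738 L/cmH2O = 0.405 s.
Fraction remaining at end-expiration = e^(−Te/τ) = e^(−0.95/0.405) = 0.09578 → 9.578%.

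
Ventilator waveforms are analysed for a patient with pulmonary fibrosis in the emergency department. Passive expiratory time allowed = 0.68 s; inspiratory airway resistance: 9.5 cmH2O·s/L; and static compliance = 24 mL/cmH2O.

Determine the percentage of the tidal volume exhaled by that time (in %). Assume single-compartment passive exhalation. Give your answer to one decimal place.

τ = R × C = 9.5 × 24 mL/cmH2O = 9.5 × 0.024 L/cmH2O = 0.228 s.
Passive exhalation: V(t)/V₀ = e^(−t/τ) = e^(−0.68/0.228) = 0.05067.
Fraction exhaled = 1 − 0.05067 = 0.9493 → 94.93%.

94.9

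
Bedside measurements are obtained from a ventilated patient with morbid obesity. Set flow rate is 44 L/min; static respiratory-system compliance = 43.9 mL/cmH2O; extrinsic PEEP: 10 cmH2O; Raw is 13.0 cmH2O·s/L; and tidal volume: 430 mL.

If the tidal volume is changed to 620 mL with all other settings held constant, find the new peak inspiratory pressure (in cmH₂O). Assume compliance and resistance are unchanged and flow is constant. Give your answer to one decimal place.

Flow: 44 L/min ÷ 60 = 0.7333 L/s.
PIP = Vt/C + R·V̇ + PEEP (constant-flow equation of motion).
Only the elastic term changes: ΔPIP = ΔVt / C = (620 − 430) / 43.9 = 4.328 cmH2O.
Original PIP = 430/43.9 + 13.0×0.7333 + 10 = 29.328 cmH2O; new PIP = 29.328 + (4.328) = 33.656 cmH2O.

33.7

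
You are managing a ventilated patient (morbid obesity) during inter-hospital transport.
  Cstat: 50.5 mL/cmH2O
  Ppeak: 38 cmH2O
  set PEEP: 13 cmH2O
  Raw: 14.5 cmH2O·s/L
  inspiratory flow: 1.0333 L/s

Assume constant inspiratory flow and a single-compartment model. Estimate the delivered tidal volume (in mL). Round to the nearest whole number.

506

Equation of motion (constant flow): PIP = Vt/C + R·V̇ + PEEP.
Vt/C = PIP − R·V̇ − PEEP = 38 − 14.983 − 13 = 10.017 cmH2O.
Vt = C × 10.017 = 50.5 × 10.017 = 505.86 mL.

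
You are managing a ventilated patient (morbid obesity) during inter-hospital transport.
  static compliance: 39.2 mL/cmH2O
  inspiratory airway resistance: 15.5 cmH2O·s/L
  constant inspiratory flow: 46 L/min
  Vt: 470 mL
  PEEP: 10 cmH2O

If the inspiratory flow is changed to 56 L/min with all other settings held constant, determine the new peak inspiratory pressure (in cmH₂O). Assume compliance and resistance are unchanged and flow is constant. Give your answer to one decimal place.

36.5

Flow: 46 L/min ÷ 60 = 0.7667 L/s.
New flow: 56 L/min ÷ 60 = 0.9333 L/s.
PIP = Vt/C + R·V̇ + PEEP (constant-flow equation of motion).
Only the resistive term changes: ΔPIP = R × ΔV̇ = 15.5 × (0.9333 − 0.7667) = 15.5 × 0.1666 = 2.582 cmH2O.
Original PIP = 470/39.2 + 15.5×0.7667 + 10 = 33.874 cmH2O; new PIP = 33.874 + (2.582) = 36.456 cmH2O.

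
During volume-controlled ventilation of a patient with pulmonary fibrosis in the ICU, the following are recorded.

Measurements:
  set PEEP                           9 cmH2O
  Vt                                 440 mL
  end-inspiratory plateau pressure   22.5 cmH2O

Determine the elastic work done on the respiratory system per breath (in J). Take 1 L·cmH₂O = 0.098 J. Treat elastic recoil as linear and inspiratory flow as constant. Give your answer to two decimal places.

Elastic work ≈ ½ × (Pplat − PEEP) × Vt = 0.5 × (22.5 − 9) × 0.440 L = 0.5 × 13.5 × 0.440 = 2.97 L·cmH2O.
× 0.098 J/(L·cmH2O) → 0.2911 J.

0.29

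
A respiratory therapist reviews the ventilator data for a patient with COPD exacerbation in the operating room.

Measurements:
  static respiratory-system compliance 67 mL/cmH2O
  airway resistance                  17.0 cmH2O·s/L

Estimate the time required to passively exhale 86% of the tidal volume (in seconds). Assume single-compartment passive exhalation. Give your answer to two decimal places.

τ = R × C = 17.0 × 67 mL/cmH2O = 17.0 × 0.067 L/cmH2O = 1.139 s.
Exhaled fraction f = 1 − e^(−t/τ) → t = −τ·ln(1 − f) = −1.139·ln(0.14) = 2.239 s.

2.24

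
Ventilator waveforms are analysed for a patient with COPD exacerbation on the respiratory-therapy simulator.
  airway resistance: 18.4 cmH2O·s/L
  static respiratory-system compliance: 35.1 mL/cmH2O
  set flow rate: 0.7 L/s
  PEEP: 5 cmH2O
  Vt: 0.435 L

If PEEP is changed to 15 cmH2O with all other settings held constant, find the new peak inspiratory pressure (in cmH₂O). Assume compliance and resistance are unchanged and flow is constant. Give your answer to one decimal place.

40.3

PIP = Vt/C + R·V̇ + PEEP (constant-flow equation of motion).
Only the baseline term changes: ΔPIP = ΔPEEP = 15 − 5 = 10.0 cmH2O.
Original PIP = 435/35.1 + 18.4×0.7 + 5 = 30.273 cmH2O; new PIP = 30.273 + (10.0) = 40.273 cmH2O.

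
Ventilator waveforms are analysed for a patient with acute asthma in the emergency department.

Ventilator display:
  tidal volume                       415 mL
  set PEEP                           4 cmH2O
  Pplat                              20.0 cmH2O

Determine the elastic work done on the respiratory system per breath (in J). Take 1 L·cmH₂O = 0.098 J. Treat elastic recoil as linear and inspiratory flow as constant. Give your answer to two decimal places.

Elastic work ≈ ½ × (Pplat − PEEP) × Vt = 0.5 × (20.0 − 4) × 0.415 L = 0.5 × 16.0 × 0.415 = 3.32 L·cmH2O.
× 0.098 J/(L·cmH2O) → 0.3254 J.

0.33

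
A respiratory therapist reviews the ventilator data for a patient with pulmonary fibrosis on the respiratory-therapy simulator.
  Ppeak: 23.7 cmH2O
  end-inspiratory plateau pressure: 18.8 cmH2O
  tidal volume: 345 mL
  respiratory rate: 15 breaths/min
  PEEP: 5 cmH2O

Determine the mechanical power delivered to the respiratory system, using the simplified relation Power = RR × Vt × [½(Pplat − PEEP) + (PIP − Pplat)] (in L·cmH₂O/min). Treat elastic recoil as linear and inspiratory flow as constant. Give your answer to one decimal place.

Per-breath work = Vt × [½(Pplat−PEEP) + (PIP−Pplat)] = 0.345 × [0.5×13.8 + 4.9] = 0.345 × 11.8 = 4.071 L·cmH2O.
Power = 15 × 4.071 = 61.065 L·cmH2O/min.

61.1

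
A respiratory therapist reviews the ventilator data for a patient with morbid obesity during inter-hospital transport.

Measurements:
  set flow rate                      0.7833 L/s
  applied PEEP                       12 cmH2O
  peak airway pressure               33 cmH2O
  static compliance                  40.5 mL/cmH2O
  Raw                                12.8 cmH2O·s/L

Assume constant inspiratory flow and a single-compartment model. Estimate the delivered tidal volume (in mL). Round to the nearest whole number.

444

Equation of motion (constant flow): PIP = Vt/C + R·V̇ + PEEP.
Vt/C = PIP − R·V̇ − PEEP = 33 − 10.026 − 12 = 10.974 cmH2O.
Vt = C × 10.974 = 40.5 × 10.974 = 444.45 mL.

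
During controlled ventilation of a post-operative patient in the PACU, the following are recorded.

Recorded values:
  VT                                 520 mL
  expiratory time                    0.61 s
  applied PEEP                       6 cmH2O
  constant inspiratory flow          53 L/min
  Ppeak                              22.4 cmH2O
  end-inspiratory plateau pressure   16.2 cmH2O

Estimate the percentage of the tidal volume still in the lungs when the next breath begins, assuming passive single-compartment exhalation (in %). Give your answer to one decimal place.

18.2

Flow: 53 L/min ÷ 60 = 0.8833 L/s.
R = (PIP − Pplat)/V̇ = (22.4 − 16.2) / 0.8833 = 6.2/0.8833 = 7.019 cmH2O·s/L.
C = Vt/(Pplat − PEEP) = 520.0 / (16.2 − 6) = 520.0/10.2 = 50.98 mL/cmH2O.
τ = R × C = 7.019 × 0.05098 L/cmH2O = 0.3578 s.
Fraction remaining at end-expiration = e^(−Te/τ) = e^(−0.61/0.3578) = 0.1818 → 18.18%.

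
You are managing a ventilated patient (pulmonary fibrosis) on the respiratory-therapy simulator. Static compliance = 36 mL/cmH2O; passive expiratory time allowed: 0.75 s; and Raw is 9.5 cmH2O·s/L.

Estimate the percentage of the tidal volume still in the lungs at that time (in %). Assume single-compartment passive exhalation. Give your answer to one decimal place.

τ = R × C = 9.5 × 36 mL/cmH2O = 9.5 × 0.036 L/cmH2O = 0.342 s.
Passive exhalation: V(t)/V₀ = e^(−t/τ) = e^(−0.75/0.342) = 0.1116.
Fraction remaining = 0.1116 → 11.16%.

11.2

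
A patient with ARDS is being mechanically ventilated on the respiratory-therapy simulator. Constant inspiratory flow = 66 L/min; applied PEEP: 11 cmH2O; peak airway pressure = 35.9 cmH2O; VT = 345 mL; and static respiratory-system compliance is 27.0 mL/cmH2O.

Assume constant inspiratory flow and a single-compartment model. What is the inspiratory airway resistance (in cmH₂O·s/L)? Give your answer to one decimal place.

Flow: 66 L/min ÷ 60 = 1.1 L/s.
Equation of motion (constant flow): PIP = Vt/C + R·V̇ + PEEP.
R·V̇ = PIP − Vt/C − PEEP = 35.9 − 345/27.0 − 11 = 35.9 − 12.778 − 11 = 12.122 cmH2O.
R = 12.122 / 1.1 = 11.02 cmH2O·s/L.

11.0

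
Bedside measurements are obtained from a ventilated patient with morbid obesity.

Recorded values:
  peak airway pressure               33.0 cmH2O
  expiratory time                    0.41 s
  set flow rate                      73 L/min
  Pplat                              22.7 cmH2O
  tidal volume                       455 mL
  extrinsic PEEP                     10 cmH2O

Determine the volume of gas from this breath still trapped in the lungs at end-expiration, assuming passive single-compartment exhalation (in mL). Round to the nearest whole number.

Flow: 73 L/min ÷ 60 = 1.2167 L/s.
R = (PIP − Pplat)/V̇ = (33.0 − 22.7) / 1.2167 = 10.3/1.2167 = 8.466 cmH2O·s/L.
C = Vt/(Pplat − PEEP) = 455.0 / (22.7 − 10) = 455.0/12.7 = 35.827 mL/cmH2O.
τ = R × C = 8.466 × 0.03583 L/cmH2O = 0.3033 s.
Fraction remaining = e^(−Te/τ) = e^(−0.41/0.3033) = 0.2588.
Trapped volume = 455.0 × 0.2588 = 117.75 mL.

118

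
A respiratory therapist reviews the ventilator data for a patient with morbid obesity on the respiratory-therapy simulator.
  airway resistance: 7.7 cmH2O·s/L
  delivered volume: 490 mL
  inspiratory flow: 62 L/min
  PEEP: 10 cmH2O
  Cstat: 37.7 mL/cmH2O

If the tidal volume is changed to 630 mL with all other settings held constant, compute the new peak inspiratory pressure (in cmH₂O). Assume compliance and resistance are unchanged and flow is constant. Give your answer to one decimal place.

Flow: 62 L/min ÷ 60 = 1.0333 L/s.
PIP = Vt/C + R·V̇ + PEEP (constant-flow equation of motion).
Only the elastic term changes: ΔPIP = ΔVt / C = (630 − 490) / 37.7 = 3.714 cmH2O.
Original PIP = 490/37.7 + 7.7×1.0333 + 10 = 30.954 cmH2O; new PIP = 30.954 + (3.714) = 34.668 cmH2O.

34.7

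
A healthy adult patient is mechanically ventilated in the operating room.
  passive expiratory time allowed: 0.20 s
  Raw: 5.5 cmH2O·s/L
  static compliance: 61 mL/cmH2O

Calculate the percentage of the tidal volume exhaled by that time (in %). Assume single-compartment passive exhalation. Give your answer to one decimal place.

τ = R × C = 5.5 × 61 mL/cmH2O = 5.5 × 0.061 L/cmH2O = 0.3355 s.
Passive exhalation: V(t)/V₀ = e^(−t/τ) = e^(−0.20/0.3355) = 0.5509.
Fraction exhaled = 1 − 0.5509 = 0.4491 → 44.91%.

44.9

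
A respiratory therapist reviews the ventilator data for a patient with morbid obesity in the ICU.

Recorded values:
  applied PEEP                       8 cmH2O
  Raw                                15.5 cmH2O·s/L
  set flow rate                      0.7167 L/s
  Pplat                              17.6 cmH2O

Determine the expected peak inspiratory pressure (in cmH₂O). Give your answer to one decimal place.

28.7

PIP = Pplat + Raw × flow = 17.6 + 15.5 × 0.7167 = 17.6 + 11.109 = 28.709 cmH2O.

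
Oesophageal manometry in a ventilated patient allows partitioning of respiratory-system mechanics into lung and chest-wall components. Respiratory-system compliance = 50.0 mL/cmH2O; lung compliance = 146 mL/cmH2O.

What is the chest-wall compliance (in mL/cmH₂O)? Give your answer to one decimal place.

1/Ccw = 1/Crs − 1/CL.
1/Ccw = 1/50.0 − 1/146 = 0.01315.
Ccw = 76.046 mL/cmH2O.

76.0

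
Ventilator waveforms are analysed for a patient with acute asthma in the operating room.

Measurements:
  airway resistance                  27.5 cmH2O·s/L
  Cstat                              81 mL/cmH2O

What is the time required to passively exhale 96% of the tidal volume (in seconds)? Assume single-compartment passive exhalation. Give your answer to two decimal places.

τ = R × C = 27.5 × 81 mL/cmH2O = 27.5 × 0.081 L/cmH2O = 2.228 s.
Exhaled fraction f = 1 − e^(−t/τ) → t = −τ·ln(1 − f) = −2.228·ln(0.04) = 7.172 s.

7.17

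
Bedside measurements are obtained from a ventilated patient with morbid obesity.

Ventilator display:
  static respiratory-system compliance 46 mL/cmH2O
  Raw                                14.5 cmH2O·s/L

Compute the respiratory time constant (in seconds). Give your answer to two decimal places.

τ = R × C = 14.5 × 46 mL/cmH2O = 14.5 × 0.046 L/cmH2O = 0.667 s.

0.67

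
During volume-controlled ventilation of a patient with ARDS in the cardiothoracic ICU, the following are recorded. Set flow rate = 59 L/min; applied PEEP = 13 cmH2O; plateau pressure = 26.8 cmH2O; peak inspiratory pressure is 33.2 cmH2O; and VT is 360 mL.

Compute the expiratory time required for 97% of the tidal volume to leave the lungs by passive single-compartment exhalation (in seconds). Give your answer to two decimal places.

Flow: 59 L/min ÷ 60 = 0.9833 L/s.
R = (PIP − Pplat)/V̇ = (33.2 − 26.8) / 0.9833 = 6.4/0.9833 = 6.509 cmH2O·s/L.
C = Vt/(Pplat − PEEP) = 360.0 / (26.8 − 13) = 360.0/13.8 = 26.087 mL/cmH2O.
τ = R × C = 6.509 × 0.02609 L/cmH2O = 0.1698 s.
t = −τ·ln(1 − 0.97) = −0.1698·ln(0.03) = 0.5954 s.

0.60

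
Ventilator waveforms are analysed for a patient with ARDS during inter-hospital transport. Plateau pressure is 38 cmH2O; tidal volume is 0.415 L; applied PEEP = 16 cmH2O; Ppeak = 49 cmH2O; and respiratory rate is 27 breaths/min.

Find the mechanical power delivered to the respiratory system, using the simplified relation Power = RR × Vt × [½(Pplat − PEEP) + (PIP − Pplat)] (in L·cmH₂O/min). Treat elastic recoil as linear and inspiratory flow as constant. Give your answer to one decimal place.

Per-breath work = Vt × [½(Pplat−PEEP) + (PIP−Pplat)] = 0.415 × [0.5×22.0 + 11.0] = 0.415 × 22.0 = 9.13 L·cmH2O.
Power = 27 × 9.13 = 246.51 L·cmH2O/min.

246.5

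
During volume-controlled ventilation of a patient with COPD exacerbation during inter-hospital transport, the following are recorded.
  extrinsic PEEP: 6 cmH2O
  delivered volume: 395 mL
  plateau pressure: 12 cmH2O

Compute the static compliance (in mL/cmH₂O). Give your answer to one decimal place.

Cstat = Vt / (Pplat − PEEP) = 395 / (12 − 6) = 395 / 6.0 = 65.833 mL/cmH2O.

65.8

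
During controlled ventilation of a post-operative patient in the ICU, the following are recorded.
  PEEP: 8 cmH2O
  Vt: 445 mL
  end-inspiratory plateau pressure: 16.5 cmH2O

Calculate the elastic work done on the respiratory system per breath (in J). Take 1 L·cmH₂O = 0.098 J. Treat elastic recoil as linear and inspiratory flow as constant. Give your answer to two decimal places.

0.19

Elastic work ≈ ½ × (Pplat − PEEP) × Vt = 0.5 × (16.5 − 8) × 0.445 L = 0.5 × 8.5 × 0.445 = 1.891 L·cmH2O.
× 0.098 J/(L·cmH2O) → 0.1853 J.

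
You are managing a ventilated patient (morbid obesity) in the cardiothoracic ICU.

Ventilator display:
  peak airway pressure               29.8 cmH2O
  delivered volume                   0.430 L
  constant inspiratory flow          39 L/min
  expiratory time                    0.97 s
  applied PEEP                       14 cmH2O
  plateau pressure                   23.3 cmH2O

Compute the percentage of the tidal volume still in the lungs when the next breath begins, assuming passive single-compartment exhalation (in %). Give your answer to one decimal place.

Flow: 39 L/min ÷ 60 = 0.65 L/s.
R = (PIP − Pplat)/V̇ = (29.8 − 23.3) / 0.65 = 6.5/0.65 = 10.0 cmH2O·s/L.
C = Vt/(Pplat − PEEP) = 430.0 / (23.3 − 14) = 430.0/9.3 = 46.237 mL/cmH2O.
τ = R × C = 10.0 × 0.04624 L/cmH2O = 0.4624 s.
Fraction remaining at end-expiration = e^(−Te/τ) = e^(−0.97/0.4624) = 0.1227 → 12.27%.

12.3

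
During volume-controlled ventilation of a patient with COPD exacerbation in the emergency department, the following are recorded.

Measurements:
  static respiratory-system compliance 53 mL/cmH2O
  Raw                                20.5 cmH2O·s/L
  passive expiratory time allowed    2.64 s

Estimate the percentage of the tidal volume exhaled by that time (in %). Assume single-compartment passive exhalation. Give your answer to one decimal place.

91.2

τ = R × C = 20.5 × 53 mL/cmH2O = 20.5 × 0.053 L/cmH2O = 1.087 s.
Passive exhalation: V(t)/V₀ = e^(−t/τ) = e^(−2.64/1.087) = 0.08815.
Fraction exhaled = 1 − 0.08815 = 0.9119 → 91.19%.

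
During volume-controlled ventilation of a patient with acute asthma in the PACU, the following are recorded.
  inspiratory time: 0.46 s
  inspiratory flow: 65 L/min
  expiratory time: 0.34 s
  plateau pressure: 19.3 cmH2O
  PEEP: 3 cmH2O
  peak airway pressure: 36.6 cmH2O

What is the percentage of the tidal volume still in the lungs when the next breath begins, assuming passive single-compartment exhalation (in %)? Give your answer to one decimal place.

49.8

Flow: 65 L/min ÷ 60 = 1.0833 L/s.
Vt = flow × Ti = 1.0833 L/s × 0.46 s × 1000 mL/L = 498.32 mL.
R = (PIP − Pplat)/V̇ = (36.6 − 19.3) / 1.0833 = 17.3/1.0833 = 15.97 cmH2O·s/L.
C = Vt/(Pplat − PEEP) = 498.32 / (19.3 − 3) = 498.32/16.3 = 30.572 mL/cmH2O.
τ = R × C = 15.97 × 0.03057 L/cmH2O = 0.4882 s.
Fraction remaining at end-expiration = e^(−Te/τ) = e^(−0.34/0.4882) = 0.4984 → 49.84%.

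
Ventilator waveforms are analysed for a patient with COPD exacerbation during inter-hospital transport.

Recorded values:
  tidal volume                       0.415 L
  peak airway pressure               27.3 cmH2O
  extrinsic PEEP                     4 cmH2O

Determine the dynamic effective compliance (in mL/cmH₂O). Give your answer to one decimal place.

17.8

Dynamic compliance = Vt / (PIP − PEEP) = 415 / (27.3 − 4) = 415 / 23.3 = 17.811 mL/cmH2O.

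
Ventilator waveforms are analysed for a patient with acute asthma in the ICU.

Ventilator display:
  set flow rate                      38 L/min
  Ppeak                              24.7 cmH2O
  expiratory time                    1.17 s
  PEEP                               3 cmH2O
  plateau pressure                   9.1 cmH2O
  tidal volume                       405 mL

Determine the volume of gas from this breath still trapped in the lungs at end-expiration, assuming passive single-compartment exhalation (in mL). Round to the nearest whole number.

Flow: 38 L/min ÷ 60 = 0.6333 L/s.
R = (PIP − Pplat)/V̇ = (24.7 − 9.1) / 0.6333 = 15.6/0.6333 = 24.633 cmH2O·s/L.
C = Vt/(Pplat − PEEP) = 405.0 / (9.1 − 3) = 405.0/6.1 = 66.393 mL/cmH2O.
τ = R × C = 24.633 × 0.06639 L/cmH2O = 1.635 s.
Fraction remaining = e^(−Te/τ) = e^(−1.17/1.635) = 0.4889.
Trapped volume = 405.0 × 0.4889 = 198.0 mL.

198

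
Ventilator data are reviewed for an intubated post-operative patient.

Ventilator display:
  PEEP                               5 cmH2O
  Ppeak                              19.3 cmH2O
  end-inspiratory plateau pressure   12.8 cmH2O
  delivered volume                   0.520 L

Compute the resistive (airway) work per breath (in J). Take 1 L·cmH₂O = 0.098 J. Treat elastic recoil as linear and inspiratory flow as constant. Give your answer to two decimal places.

0.33

With constant inspiratory flow the resistive pressure is constant at PIP − Pplat = 19.3 − 12.8 = 6.5 cmH2O, so resistive work = 6.5 × 0.520 = 3.38 L·cmH2O.
× 0.098 J/(L·cmH2O) → 0.3312 J.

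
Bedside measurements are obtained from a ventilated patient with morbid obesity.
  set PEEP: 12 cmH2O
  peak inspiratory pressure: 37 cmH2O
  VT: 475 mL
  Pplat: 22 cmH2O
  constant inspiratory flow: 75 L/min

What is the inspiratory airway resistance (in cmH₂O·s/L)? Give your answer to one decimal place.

12.0

Flow: 75 L/min ÷ 60 = 1.25 L/s.
Raw = (PIP − Pplat) / flow = (37 − 22) / 1.25 = 15.0 / 1.25 = 12.0 cmH2O·s/L.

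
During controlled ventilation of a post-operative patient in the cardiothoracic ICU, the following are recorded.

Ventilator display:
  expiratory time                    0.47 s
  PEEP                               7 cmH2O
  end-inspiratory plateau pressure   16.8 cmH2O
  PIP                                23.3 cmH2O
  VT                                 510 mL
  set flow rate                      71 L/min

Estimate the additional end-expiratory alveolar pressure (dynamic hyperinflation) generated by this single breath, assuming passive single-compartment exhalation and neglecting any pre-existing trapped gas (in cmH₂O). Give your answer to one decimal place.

1.9

Flow: 71 L/min ÷ 60 = 1.1833 L/s.
R = (PIP − Pplat)/V̇ = (23.3 − 16.8) / 1.1833 = 6.5/1.1833 = 5.493 cmH2O·s/L.
C = Vt/(Pplat − PEEP) = 510.0 / (16.8 − 7) = 510.0/9.8 = 52.041 mL/cmH2O.
τ = R × C = 5.493 × 0.05204 L/cmH2O = 0.2859 s.
Fraction remaining = e^(−Te/τ) = e^(−0.47/0.2859) = 0.1932; trapped volume = 510.0 × 0.1932 = 98.532 mL.
Additional alveolar pressure from trapping ≈ V_trapped / C = 98.532 / 52.041 = 1.893 cmH2O.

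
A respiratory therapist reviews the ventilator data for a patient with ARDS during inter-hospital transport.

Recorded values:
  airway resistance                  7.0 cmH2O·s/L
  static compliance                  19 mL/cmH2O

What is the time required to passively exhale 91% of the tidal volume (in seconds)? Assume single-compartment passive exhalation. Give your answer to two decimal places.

τ = R × C = 7.0 × 19 mL/cmH2O = 7.0 × 0.019 L/cmH2O = 0.133 s.
Exhaled fraction f = 1 − e^(−t/τ) → t = −τ·ln(1 − f) = −0.133·ln(0.09) = 0.3203 s.

0.32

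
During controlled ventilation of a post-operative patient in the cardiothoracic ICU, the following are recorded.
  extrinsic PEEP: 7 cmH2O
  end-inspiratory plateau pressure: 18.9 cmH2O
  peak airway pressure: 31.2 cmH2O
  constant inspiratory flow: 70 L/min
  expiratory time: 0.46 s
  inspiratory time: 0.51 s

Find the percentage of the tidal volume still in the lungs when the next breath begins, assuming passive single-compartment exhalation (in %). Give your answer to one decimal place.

Flow: 70 L/min ÷ 60 = 1.1667 L/s.
Vt = flow × Ti = 1.1667 L/s × 0.51 s × 1000 mL/L = 595.02 mL.
R = (PIP − Pplat)/V̇ = (31.2 − 18.9) / 1.1667 = 12.3/1.1667 = 10.543 cmH2O·s/L.
C = Vt/(Pplat − PEEP) = 595.02 / (18.9 − 7) = 595.02/11.9 = 50.002 mL/cmH2O.
τ = R × C = 10.543 × 0.05 L/cmH2O = 0.5272 s.
Fraction remaining at end-expiration = e^(−Te/τ) = e^(−0.46/0.5272) = 0.4179 → 41.79%.

41.8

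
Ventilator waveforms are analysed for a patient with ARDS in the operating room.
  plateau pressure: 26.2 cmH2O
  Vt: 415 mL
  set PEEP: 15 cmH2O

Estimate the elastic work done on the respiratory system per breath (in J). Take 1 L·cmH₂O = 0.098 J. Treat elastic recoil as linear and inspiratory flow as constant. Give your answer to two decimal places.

Elastic work ≈ ½ × (Pplat − PEEP) × Vt = 0.5 × (26.2 − 15) × 0.415 L = 0.5 × 11.2 × 0.415 = 2.324 L·cmH2O.
× 0.098 J/(L·cmH2O) → 0.2278 J.

0.23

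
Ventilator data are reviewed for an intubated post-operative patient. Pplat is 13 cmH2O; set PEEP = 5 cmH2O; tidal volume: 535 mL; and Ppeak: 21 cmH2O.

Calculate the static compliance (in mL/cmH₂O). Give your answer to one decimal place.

66.9

Cstat = Vt / (Pplat − PEEP) = 535 / (13 − 5) = 535 / 8.0 = 66.875 mL/cmH2O.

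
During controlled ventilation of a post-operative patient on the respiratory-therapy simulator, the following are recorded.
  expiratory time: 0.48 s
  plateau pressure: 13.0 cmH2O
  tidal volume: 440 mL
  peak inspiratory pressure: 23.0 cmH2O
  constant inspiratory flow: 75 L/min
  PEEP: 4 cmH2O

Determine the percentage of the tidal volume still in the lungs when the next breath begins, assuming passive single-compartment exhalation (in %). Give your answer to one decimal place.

29.3

Flow: 75 L/min ÷ 60 = 1.25 L/s.
R = (PIP − Pplat)/V̇ = (23.0 − 13.0) / 1.25 = 10.0/1.25 = 8.0 cmH2O·s/L.
C = Vt/(Pplat − PEEP) = 440.0 / (13.0 − 4) = 440.0/9.0 = 48.889 mL/cmH2O.
τ = R × C = 8.0 × 0.04889 L/cmH2O = 0.3911 s.
Fraction remaining at end-expiration = e^(−Te/τ) = e^(−0.48/0.3911) = 0.2931 → 29.31%.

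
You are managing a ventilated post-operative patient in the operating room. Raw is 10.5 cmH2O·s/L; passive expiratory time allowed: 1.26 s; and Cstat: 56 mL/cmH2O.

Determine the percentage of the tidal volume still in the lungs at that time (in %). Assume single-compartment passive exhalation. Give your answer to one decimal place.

11.7

τ = R × C = 10.5 × 56 mL/cmH2O = 10.5 × 0.056 L/cmH2O = 0.588 s.
Passive exhalation: V(t)/V₀ = e^(−t/τ) = e^(−1.26/0.588) = 0.1173.
Fraction remaining = 0.1173 → 11.73%.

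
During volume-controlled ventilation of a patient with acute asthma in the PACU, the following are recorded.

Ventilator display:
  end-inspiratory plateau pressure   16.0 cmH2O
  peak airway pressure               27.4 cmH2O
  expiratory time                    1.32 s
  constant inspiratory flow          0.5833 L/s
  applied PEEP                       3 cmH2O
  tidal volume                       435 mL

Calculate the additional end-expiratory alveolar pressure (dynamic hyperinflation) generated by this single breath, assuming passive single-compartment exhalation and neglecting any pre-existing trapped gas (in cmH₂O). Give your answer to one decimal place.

1.7

R = (PIP − Pplat)/V̇ = (27.4 − 16.0) / 0.5833 = 11.4/0.5833 = 19.544 cmH2O·s/L.
C = Vt/(Pplat − PEEP) = 435.0 / (16.0 − 3) = 435.0/13.0 = 33.462 mL/cmH2O.
τ = R × C = 19.544 × 0.03346 L/cmH2O = 0.6539 s.
Fraction remaining = e^(−Te/τ) = e^(−1.32/0.6539) = 0.1328; trapped volume = 435.0 × 0.1328 = 57.768 mL.
Additional alveolar pressure from trapping ≈ V_trapped / C = 57.768 / 33.462 = 1.726 cmH2O.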